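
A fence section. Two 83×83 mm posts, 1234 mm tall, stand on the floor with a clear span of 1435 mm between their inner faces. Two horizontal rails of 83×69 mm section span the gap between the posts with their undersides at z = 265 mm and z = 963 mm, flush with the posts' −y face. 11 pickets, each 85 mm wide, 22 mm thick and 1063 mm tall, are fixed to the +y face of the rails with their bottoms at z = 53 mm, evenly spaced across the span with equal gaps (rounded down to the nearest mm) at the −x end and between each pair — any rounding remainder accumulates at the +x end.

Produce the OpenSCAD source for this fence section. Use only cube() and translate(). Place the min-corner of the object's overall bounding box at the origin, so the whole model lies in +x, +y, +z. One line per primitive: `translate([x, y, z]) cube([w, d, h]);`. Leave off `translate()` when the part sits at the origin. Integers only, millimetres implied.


cube([83, 83, 1234]);
translate([1518, 0, 0]) cube([83, 83, 1234]);
translate([83, 0, 265]) cube([1435, 83, 69]);
translate([83, 0, 963]) cube([1435, 83, 69]);
translate([124, 83, 53]) cube([85, 22, 1063]);
translate([250, 83, 53]) cube([85, 22, 1063]);
translate([376, 83, 53]) cube([85, 22, 1063]);
translate([502, 83, 53]) cube([85, 22, 1063]);
translate([628, 83, 53]) cube([85, 22, 1063]);
translate([754, 83, 53]) cube([85, 22, 1063]);
translate([880, 83, 53]) cube([85, 22, 1063]);
translate([1006, 83, 53]) cube([85, 22, 1063]);
translate([1132, 83, 53]) cube([85, 22, 1063]);
translate([1258, 83, 53]) cube([85, 22, 1063]);
translate([1384, 83, 53]) cube([85, 22, 1063]);


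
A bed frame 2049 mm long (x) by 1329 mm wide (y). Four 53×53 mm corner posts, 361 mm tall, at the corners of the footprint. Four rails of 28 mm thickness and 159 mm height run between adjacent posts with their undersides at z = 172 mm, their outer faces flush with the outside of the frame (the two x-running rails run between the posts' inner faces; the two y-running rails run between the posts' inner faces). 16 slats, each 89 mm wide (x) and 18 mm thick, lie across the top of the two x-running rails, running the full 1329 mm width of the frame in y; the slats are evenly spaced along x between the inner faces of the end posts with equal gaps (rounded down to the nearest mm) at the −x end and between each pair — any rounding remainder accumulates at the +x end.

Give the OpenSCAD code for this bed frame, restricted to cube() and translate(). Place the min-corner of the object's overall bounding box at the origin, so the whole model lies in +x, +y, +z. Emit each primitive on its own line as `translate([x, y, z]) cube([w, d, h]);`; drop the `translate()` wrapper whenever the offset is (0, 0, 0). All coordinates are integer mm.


cube([53, 53, 361]);
translate([0, 1276, 0]) cube([53, 53, 361]);
translate([1996, 0, 0]) cube([53, 53, 361]);
translate([1996, 1276, 0]) cube([53, 53, 361]);
translate([53, 0, 172]) cube([1943, 28, 159]);
translate([53, 1301, 172]) cube([1943, 28, 159]);
translate([0, 53, 172]) cube([28, 1223, 159]);
translate([2021, 53, 172]) cube([28, 1223, 159]);
translate([83, 0, 331]) cube([89, 1329, 18]);
translate([202, 0, 331]) cube([89, 1329, 18]);
translate([321, 0, 331]) cube([89, 1329, 18]);
translate([440, 0, 331]) cube([89, 1329, 18]);
translate([559, 0, 331]) cube([89, 1329, 18]);
translate([678, 0, 331]) cube([89, 1329, 18]);
translate([797, 0, 331]) cube([89, 1329, 18]);
translate([916, 0, 331]) cube([89, 1329, 18]);
translate([1035, 0, 331]) cube([89, 1329, 18]);
translate([1154, 0, 331]) cube([89, 1329, 18]);
translate([1273, 0, 331]) cube([89, 1329, 18]);
translate([1392, 0, 331]) cube([89, 1329, 18]);
translate([1511, 0, 331]) cube([89, 1329, 18]);
translate([1630, 0, 331]) cube([89, 1329, 18]);
translate([1749, 0, 331]) cube([89, 1329, 18]);
translate([1868, 0, 331]) cube([89, 1329, 18]);


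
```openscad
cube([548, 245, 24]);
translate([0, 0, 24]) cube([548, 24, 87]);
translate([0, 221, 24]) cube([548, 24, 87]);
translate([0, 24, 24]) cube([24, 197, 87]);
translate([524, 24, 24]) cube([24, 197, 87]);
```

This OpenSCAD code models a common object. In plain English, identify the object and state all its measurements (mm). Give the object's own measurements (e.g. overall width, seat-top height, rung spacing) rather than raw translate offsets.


An open-topped rectangular box: outside dimensions 548×245×111 mm, with a uniform wall and base thickness of 24 mm. The base is a full 548×245 slab on the floor; four walls sit on top of the base. The front and back walls (the −y and +y sides) span the full width; the two side walls fit between them.


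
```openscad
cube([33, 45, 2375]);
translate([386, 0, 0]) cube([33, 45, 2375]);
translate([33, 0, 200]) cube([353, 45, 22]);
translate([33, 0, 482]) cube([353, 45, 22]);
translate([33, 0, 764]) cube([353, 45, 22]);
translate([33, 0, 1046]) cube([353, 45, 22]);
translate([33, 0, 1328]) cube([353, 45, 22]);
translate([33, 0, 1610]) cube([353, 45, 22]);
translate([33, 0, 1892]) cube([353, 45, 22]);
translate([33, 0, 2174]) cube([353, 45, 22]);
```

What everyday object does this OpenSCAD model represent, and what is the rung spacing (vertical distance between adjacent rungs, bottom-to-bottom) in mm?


A ladder. The rung spacing is 282 mm.

Two tall 33×45 posts with 8 short bars between them — a ladder. Adjacent rungs sit at z = 200 and z = 482, so the spacing is 482 − 200 = 282 mm.


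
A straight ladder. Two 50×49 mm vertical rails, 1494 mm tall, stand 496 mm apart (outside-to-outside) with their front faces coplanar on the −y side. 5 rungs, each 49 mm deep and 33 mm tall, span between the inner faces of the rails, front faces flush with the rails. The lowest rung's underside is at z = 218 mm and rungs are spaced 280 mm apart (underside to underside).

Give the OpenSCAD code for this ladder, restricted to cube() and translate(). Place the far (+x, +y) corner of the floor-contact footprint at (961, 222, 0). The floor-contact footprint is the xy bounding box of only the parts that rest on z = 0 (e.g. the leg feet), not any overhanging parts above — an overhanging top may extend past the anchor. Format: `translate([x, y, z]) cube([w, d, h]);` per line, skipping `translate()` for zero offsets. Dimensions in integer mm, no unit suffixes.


// rung span = 496 - 2*50 = 396
// rung[k] z = 218 + k*280
translate([465, 173, 0]) cube([50, 49, 1494]);
translate([911, 173, 0]) cube([50, 49, 1494]);
translate([515, 173, 218]) cube([396, 49, 33]);
translate([515, 173, 498]) cube([396, 49, 33]);
translate([515, 173, 778]) cube([396, 49, 33]);
translate([515, 173, 1058]) cube([396, 49, 33]);
translate([515, 173, 1338]) cube([396, 49, 33]);


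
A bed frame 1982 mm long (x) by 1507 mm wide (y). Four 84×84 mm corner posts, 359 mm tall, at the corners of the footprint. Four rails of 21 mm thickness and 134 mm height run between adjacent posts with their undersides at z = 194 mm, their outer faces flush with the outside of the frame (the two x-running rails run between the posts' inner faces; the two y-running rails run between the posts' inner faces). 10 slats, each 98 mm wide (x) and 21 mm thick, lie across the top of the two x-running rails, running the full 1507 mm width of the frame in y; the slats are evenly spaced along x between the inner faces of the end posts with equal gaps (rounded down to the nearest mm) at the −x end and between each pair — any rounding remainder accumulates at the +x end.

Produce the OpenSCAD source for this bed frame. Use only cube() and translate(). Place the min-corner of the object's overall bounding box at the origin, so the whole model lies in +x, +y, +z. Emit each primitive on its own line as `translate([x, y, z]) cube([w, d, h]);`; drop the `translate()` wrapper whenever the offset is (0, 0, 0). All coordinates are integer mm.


cube([84, 84, 359]);
translate([0, 1423, 0]) cube([84, 84, 359]);
translate([1898, 0, 0]) cube([84, 84, 359]);
translate([1898, 1423, 0]) cube([84, 84, 359]);
translate([84, 0, 194]) cube([1814, 21, 134]);
translate([84, 1486, 194]) cube([1814, 21, 134]);
translate([0, 84, 194]) cube([21, 1339, 134]);
translate([1961, 84, 194]) cube([21, 1339, 134]);
translate([159, 0, 328]) cube([98, 1507, 21]);
translate([332, 0, 328]) cube([98, 1507, 21]);
translate([505, 0, 328]) cube([98, 1507, 21]);
translate([678, 0, 328]) cube([98, 1507, 21]);
translate([851, 0, 328]) cube([98, 1507, 21]);
translate([1024, 0, 328]) cube([98, 1507, 21]);
translate([1197, 0, 328]) cube([98, 1507, 21]);
translate([1370, 0, 328]) cube([98, 1507, 21]);
translate([1543, 0, 328]) cube([98, 1507, 21]);
translate([1716, 0, 328]) cube([98, 1507, 21]);


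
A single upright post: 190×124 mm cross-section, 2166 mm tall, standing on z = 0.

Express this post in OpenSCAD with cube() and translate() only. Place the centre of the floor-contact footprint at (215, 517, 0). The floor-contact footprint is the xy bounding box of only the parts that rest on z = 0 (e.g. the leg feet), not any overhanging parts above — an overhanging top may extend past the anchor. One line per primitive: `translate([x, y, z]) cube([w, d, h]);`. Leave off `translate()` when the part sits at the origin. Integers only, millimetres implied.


translate([120, 455, 0]) cube([190, 124, 2166]);


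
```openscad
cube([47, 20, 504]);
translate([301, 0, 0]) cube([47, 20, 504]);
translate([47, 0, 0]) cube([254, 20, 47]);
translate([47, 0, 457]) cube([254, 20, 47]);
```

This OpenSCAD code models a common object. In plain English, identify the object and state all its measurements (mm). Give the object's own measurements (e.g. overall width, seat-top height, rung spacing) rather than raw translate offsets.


A rectangular picture frame lying in the x–z plane (depth along y). The opening is 254 mm wide (x) by 410 mm tall (z), surrounded by a border 47 mm wide on all four sides. The frame is 20 mm deep and is made of two full-height vertical stiles with two horizontal rails fitted between them.


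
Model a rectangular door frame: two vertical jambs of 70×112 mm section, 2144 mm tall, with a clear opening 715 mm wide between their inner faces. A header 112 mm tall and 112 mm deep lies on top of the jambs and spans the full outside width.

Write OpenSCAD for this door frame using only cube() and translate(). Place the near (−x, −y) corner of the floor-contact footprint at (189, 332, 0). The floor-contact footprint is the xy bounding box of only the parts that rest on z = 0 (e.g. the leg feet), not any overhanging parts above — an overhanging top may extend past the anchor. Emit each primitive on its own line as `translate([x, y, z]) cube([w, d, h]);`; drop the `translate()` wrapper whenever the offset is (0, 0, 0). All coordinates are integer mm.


translate([189, 332, 0]) cube([70, 112, 2144]);
translate([974, 332, 0]) cube([70, 112, 2144]);
translate([189, 332, 2144]) cube([855, 112, 112]);


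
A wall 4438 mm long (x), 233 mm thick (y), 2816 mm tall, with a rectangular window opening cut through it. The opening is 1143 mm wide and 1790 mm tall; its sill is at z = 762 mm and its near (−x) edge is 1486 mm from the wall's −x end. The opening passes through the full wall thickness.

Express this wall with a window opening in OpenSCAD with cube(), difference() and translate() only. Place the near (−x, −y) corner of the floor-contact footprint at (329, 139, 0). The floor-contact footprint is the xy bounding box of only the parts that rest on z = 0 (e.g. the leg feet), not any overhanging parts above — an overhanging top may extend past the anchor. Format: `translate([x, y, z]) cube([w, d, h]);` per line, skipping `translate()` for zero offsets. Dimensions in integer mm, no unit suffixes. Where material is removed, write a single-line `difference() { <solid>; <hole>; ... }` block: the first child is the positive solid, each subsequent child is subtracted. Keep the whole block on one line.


difference() { translate([329, 139, 0]) cube([4438, 233, 2816]); translate([1815, 139, 762]) cube([1143, 233, 1790]); }


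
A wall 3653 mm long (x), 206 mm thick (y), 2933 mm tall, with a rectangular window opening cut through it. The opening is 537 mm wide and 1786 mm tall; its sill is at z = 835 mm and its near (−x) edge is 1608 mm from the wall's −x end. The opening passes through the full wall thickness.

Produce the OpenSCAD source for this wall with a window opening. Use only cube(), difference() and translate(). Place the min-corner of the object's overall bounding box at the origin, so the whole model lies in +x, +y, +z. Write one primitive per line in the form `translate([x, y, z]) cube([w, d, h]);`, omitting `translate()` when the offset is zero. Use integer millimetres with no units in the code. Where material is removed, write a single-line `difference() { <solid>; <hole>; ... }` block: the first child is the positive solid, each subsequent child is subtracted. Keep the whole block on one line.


difference() { cube([3653, 206, 2933]); translate([1608, 0, 835]) cube([537, 206, 1786]); }


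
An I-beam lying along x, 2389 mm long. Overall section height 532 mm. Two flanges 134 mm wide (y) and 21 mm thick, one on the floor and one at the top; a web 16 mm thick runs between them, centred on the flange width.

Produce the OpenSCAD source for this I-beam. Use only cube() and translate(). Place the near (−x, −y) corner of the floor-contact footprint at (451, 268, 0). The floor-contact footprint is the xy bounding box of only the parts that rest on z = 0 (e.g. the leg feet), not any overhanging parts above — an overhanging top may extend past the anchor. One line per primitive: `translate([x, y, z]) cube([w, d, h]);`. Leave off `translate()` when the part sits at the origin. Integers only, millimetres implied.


translate([451, 268, 0]) cube([2389, 134, 21]);
translate([451, 327, 21]) cube([2389, 16, 490]);
translate([451, 268, 511]) cube([2389, 134, 21]);


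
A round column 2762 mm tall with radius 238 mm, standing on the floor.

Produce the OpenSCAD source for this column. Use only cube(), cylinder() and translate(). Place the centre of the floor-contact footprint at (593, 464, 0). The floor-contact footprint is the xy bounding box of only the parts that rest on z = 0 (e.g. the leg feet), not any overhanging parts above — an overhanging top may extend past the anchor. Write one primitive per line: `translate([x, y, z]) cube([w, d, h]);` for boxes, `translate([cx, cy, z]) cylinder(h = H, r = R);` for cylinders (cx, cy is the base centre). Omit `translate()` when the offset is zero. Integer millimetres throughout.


translate([593, 464, 0]) cylinder(h = 2762, r = 238);


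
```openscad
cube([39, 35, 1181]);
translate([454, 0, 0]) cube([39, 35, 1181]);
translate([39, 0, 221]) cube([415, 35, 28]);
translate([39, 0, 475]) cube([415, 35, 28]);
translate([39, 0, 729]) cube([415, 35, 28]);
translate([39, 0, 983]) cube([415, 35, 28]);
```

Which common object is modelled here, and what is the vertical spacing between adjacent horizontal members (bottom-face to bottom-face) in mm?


A ladder. The rung spacing is 254 mm.

Two tall 39×35 posts with 4 short bars between them — a ladder. Adjacent rungs sit at z = 221 and z = 475, so the spacing is 475 − 221 = 254 mm.


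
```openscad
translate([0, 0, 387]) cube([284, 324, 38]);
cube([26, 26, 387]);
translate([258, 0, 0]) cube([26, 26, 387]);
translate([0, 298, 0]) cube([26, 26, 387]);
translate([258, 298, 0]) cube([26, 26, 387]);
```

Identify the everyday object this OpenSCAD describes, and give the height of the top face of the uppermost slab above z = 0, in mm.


A stool. The seat height is 425 mm.

A 284×324×38 slab at z = 387 on four corner posts — a stool. The seat top is 387 + 38 = 425 mm.


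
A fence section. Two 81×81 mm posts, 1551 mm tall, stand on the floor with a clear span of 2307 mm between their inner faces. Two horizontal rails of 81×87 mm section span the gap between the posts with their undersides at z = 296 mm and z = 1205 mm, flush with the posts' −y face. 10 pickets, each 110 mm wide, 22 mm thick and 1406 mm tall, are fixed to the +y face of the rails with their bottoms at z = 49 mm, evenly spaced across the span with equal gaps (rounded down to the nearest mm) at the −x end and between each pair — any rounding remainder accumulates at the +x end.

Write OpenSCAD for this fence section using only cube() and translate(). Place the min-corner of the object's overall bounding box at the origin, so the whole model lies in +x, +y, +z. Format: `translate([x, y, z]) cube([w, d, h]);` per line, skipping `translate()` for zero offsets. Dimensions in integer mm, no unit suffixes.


cube([81, 81, 1551]);
translate([2388, 0, 0]) cube([81, 81, 1551]);
translate([81, 0, 296]) cube([2307, 81, 87]);
translate([81, 0, 1205]) cube([2307, 81, 87]);
translate([190, 81, 49]) cube([110, 22, 1406]);
translate([409, 81, 49]) cube([110, 22, 1406]);
translate([628, 81, 49]) cube([110, 22, 1406]);
translate([847, 81, 49]) cube([110, 22, 1406]);
translate([1066, 81, 49]) cube([110, 22, 1406]);
translate([1285, 81, 49]) cube([110, 22, 1406]);
translate([1504, 81, 49]) cube([110, 22, 1406]);
translate([1723, 81, 49]) cube([110, 22, 1406]);
translate([1942, 81, 49]) cube([110, 22, 1406]);
translate([2161, 81, 49]) cube([110, 22, 1406]);


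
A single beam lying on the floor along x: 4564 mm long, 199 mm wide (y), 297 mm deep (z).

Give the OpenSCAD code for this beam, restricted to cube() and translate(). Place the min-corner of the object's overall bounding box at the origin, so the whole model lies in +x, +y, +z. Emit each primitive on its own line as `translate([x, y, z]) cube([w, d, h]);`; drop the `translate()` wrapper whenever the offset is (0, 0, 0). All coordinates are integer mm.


cube([4564, 199, 297]);


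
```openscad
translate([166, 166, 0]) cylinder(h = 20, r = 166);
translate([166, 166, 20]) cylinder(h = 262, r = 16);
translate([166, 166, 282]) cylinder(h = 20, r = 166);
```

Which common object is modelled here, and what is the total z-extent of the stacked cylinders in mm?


A spool. The overall height is 302 mm.

Three coaxial cylinders, large–small–large — a spool. Two 20 mm flanges and a 262 mm core give 20 + 262 + 20 = 302 mm.


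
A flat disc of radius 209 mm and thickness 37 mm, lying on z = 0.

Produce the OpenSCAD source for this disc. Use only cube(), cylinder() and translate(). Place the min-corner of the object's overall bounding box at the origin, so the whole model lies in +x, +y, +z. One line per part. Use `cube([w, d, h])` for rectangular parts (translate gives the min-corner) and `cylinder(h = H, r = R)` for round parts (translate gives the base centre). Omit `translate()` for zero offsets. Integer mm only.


translate([209, 209, 0]) cylinder(h = 37, r = 209);


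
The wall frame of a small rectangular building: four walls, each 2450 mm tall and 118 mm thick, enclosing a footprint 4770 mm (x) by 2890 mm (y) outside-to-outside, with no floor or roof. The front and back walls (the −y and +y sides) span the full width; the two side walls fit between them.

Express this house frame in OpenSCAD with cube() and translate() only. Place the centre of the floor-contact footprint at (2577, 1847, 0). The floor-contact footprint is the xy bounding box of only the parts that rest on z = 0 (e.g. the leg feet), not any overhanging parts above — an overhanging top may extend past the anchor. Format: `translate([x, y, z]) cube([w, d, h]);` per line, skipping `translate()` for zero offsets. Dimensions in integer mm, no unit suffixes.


translate([192, 402, 0]) cube([4770, 118, 2450]);
translate([192, 3174, 0]) cube([4770, 118, 2450]);
translate([192, 520, 0]) cube([118, 2654, 2450]);
translate([4844, 520, 0]) cube([118, 2654, 2450]);


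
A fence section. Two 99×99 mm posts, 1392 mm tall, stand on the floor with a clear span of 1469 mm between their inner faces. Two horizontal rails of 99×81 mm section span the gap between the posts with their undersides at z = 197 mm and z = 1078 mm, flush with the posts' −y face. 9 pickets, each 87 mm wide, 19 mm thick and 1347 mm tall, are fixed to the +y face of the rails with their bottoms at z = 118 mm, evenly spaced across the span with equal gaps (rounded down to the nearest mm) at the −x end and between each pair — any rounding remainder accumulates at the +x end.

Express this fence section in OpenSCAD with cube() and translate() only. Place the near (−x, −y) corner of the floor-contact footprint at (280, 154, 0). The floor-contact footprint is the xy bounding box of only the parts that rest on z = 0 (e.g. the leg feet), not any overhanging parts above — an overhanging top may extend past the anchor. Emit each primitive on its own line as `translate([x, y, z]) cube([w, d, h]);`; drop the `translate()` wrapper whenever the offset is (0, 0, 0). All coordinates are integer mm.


translate([280, 154, 0]) cube([99, 99, 1392]);
translate([1848, 154, 0]) cube([99, 99, 1392]);
translate([379, 154, 197]) cube([1469, 99, 81]);
translate([379, 154, 1078]) cube([1469, 99, 81]);
translate([447, 253, 118]) cube([87, 19, 1347]);
translate([602, 253, 118]) cube([87, 19, 1347]);
translate([757, 253, 118]) cube([87, 19, 1347]);
translate([912, 253, 118]) cube([87, 19, 1347]);
translate([1067, 253, 118]) cube([87, 19, 1347]);
translate([1222, 253, 118]) cube([87, 19, 1347]);
translate([1377, 253, 118]) cube([87, 19, 1347]);
translate([1532, 253, 118]) cube([87, 19, 1347]);
translate([1687, 253, 118]) cube([87, 19, 1347]);


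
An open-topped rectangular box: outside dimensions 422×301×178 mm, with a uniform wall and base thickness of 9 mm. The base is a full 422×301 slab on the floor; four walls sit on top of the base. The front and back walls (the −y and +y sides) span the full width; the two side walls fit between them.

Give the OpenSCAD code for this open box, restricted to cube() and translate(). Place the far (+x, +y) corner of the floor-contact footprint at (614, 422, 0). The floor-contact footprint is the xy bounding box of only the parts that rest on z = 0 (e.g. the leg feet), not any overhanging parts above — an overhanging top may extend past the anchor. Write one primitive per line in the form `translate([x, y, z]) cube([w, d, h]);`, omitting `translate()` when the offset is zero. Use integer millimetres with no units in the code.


translate([192, 121, 0]) cube([422, 301, 9]);
translate([192, 121, 9]) cube([422, 9, 169]);
translate([192, 413, 9]) cube([422, 9, 169]);
translate([192, 130, 9]) cube([9, 283, 169]);
translate([605, 130, 9]) cube([9, 283, 169]);


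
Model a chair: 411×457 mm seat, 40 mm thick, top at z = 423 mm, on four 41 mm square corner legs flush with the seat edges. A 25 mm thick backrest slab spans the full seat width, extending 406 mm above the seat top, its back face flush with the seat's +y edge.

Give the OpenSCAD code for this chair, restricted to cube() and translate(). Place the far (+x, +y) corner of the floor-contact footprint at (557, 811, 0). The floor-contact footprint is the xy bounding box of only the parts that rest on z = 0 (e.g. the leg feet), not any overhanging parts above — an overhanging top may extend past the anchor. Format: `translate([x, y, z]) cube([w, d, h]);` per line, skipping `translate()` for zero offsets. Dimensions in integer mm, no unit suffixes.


translate([146, 354, 383]) cube([411, 457, 40]);
translate([146, 354, 0]) cube([41, 41, 383]);
translate([516, 354, 0]) cube([41, 41, 383]);
translate([146, 770, 0]) cube([41, 41, 383]);
translate([516, 770, 0]) cube([41, 41, 383]);
translate([146, 786, 423]) cube([411, 25, 406]);


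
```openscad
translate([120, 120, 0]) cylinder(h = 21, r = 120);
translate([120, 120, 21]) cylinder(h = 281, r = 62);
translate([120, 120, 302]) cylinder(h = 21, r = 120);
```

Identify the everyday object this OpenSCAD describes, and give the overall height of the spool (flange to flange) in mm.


A spool. The overall height is 323 mm.

Three coaxial cylinders, large–small–large — a spool. Two 21 mm flanges and a 281 mm core give 21 + 281 + 21 = 323 mm.


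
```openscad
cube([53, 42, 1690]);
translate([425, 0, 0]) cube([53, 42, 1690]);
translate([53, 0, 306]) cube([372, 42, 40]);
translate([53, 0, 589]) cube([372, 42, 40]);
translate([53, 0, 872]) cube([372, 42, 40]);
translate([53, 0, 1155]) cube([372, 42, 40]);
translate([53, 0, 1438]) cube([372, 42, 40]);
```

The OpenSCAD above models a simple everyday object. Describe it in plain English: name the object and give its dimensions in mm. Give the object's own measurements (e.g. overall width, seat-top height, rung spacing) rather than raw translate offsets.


A straight ladder. Two 53×42 mm vertical rails, 1690 mm tall, stand 478 mm apart (outside-to-outside) with their front faces coplanar on the −y side. 5 rungs, each 42 mm deep and 40 mm tall, span between the inner faces of the rails, front faces flush with the rails. The lowest rung's underside is at z = 306 mm and rungs are spaced 283 mm apart (underside to underside).


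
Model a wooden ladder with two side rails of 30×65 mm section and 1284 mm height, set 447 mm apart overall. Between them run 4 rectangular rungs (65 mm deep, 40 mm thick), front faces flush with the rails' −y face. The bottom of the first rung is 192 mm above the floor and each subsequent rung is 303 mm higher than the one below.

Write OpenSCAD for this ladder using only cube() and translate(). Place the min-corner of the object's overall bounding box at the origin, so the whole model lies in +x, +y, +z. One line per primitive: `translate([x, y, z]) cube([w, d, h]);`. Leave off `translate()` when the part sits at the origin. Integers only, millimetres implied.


// rung span = 447 - 2*30 = 387
// rung[k] z = 192 + k*303
cube([30, 65, 1284]);
translate([417, 0, 0]) cube([30, 65, 1284]);
translate([30, 0, 192]) cube([387, 65, 40]);
translate([30, 0, 495]) cube([387, 65, 40]);
translate([30, 0, 798]) cube([387, 65, 40]);
translate([30, 0, 1101]) cube([387, 65, 40]);


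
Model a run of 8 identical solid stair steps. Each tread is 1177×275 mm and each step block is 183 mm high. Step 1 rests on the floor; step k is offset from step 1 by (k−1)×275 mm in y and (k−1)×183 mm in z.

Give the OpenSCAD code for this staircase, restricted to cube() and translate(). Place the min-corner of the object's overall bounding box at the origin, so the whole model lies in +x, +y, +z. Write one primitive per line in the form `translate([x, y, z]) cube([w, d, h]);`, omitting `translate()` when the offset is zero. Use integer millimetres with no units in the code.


cube([1177, 275, 183]);
translate([0, 275, 183]) cube([1177, 275, 183]);
translate([0, 550, 366]) cube([1177, 275, 183]);
translate([0, 825, 549]) cube([1177, 275, 183]);
translate([0, 1100, 732]) cube([1177, 275, 183]);
translate([0, 1375, 915]) cube([1177, 275, 183]);
translate([0, 1650, 1098]) cube([1177, 275, 183]);
translate([0, 1925, 1281]) cube([1177, 275, 183]);


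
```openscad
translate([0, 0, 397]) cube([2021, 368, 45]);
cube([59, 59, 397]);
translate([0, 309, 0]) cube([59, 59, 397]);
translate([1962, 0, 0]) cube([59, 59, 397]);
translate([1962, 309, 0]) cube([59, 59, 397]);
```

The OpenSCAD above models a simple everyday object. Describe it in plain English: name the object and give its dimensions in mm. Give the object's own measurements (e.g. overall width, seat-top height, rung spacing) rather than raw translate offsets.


A bench: a 2021×368 mm seat slab, 45 mm thick, top at z = 442 mm, on four 59×59 mm square legs flush with the seat corners and standing on z = 0.


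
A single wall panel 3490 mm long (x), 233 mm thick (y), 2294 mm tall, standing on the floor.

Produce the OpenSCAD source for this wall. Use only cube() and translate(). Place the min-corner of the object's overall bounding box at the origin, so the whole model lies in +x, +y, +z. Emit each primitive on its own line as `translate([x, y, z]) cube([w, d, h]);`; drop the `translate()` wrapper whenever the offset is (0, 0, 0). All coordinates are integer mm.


cube([3490, 233, 2294]);


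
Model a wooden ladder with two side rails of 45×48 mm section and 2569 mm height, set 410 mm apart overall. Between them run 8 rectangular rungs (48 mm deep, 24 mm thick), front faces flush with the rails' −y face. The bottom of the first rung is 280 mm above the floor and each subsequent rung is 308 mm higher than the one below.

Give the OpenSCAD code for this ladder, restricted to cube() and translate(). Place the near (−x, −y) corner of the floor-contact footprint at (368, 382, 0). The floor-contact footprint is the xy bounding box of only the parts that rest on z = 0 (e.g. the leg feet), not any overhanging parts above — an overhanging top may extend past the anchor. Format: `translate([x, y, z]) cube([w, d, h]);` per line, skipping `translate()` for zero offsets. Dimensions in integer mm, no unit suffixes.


translate([368, 382, 0]) cube([45, 48, 2569]);
translate([733, 382, 0]) cube([45, 48, 2569]);
translate([413, 382, 280]) cube([320, 48, 24]);
translate([413, 382, 588]) cube([320, 48, 24]);
translate([413, 382, 896]) cube([320, 48, 24]);
translate([413, 382, 1204]) cube([320, 48, 24]);
translate([413, 382, 1512]) cube([320, 48, 24]);
translate([413, 382, 1820]) cube([320, 48, 24]);
translate([413, 382, 2128]) cube([320, 48, 24]);
translate([413, 382, 2436]) cube([320, 48, 24]);


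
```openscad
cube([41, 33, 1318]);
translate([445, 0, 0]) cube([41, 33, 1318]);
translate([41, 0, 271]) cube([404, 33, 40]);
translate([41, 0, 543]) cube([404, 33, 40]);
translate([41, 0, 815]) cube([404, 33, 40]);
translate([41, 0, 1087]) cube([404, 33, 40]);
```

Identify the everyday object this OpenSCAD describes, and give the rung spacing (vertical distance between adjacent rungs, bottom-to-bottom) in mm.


A ladder. The rung spacing is 272 mm.

Two tall 41×33 posts with 4 short bars between them — a ladder. Adjacent rungs sit at z = 271 and z = 543, so the spacing is 543 − 271 = 272 mm.


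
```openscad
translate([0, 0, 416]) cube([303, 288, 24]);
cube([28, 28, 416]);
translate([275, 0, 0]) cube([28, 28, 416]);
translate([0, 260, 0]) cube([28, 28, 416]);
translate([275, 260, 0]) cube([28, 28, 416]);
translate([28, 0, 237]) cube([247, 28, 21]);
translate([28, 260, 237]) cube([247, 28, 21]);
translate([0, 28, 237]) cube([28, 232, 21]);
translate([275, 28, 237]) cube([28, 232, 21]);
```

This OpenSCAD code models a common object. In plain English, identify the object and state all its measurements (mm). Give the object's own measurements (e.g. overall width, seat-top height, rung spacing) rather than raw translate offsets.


A four-legged stool. The seat is a 303×288×24 mm slab whose top surface is at z = 440 mm; four square legs, each 28×28 mm in cross-section, run from the floor (z = 0) to the underside of the seat, each flush with a corner of the seat. Four stretchers, 28 mm wide and 21 mm tall, connect adjacent legs with their undersides at z = 237 mm, each running between the inner faces of the legs it joins and aligned with the legs' outer faces on the other axis.


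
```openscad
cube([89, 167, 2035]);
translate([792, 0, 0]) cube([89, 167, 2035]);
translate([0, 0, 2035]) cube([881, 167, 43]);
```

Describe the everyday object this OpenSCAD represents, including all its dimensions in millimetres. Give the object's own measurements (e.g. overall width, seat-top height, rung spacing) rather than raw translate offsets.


A door frame. The clear opening is 703 mm wide and 2035 mm high. Two 89 mm wide jambs, 167 mm deep, stand either side of the opening from the floor to the top of the opening. A 43 mm thick head sits across the top of both jambs, spanning the full outside width of the frame.


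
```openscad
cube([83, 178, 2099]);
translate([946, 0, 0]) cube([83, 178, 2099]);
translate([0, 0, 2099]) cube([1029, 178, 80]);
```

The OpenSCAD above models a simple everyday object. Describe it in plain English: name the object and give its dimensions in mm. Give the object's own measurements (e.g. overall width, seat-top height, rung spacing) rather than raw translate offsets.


A door frame. The clear opening is 863 mm wide and 2099 mm high. Two 83 mm wide jambs, 178 mm deep, stand either side of the opening from the floor to the top of the opening. A 80 mm thick head sits across the top of both jambs, spanning the full outside width of the frame.


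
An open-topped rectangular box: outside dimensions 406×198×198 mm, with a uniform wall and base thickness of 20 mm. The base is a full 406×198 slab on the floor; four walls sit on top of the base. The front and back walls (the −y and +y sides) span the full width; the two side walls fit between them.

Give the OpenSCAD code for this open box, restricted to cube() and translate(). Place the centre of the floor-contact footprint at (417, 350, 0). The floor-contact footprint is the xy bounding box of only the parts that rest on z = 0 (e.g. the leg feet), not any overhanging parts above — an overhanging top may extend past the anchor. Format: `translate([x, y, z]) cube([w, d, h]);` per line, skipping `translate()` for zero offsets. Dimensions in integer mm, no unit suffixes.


translate([214, 251, 0]) cube([406, 198, 20]);
translate([214, 251, 20]) cube([406, 20, 178]);
translate([214, 429, 20]) cube([406, 20, 178]);
translate([214, 271, 20]) cube([20, 158, 178]);
translate([600, 271, 20]) cube([20, 158, 178]);


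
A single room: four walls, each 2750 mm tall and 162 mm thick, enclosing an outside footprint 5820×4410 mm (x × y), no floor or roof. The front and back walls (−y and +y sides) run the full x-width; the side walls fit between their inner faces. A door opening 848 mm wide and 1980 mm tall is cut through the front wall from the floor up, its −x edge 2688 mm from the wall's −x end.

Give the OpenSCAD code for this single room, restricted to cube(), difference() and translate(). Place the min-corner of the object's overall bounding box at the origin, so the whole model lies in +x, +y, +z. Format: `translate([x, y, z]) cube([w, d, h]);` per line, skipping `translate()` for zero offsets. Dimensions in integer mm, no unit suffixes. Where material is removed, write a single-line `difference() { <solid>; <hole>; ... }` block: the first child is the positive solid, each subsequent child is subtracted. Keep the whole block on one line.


difference() { cube([5820, 162, 2750]); translate([2688, 0, 0]) cube([848, 162, 1980]); }
translate([0, 4248, 0]) cube([5820, 162, 2750]);
translate([0, 162, 0]) cube([162, 4086, 2750]);
translate([5658, 162, 0]) cube([162, 4086, 2750]);


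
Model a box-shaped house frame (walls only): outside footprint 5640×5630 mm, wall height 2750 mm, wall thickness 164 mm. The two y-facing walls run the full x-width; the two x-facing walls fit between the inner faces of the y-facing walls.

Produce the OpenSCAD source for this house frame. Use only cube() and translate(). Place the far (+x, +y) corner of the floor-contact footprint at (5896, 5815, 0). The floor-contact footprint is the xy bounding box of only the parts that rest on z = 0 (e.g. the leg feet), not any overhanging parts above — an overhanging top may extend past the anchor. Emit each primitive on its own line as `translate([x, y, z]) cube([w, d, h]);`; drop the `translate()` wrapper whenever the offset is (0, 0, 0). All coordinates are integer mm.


translate([256, 185, 0]) cube([5640, 164, 2750]);
translate([256, 5651, 0]) cube([5640, 164, 2750]);
translate([256, 349, 0]) cube([164, 5302, 2750]);
translate([5732, 349, 0]) cube([164, 5302, 2750]);


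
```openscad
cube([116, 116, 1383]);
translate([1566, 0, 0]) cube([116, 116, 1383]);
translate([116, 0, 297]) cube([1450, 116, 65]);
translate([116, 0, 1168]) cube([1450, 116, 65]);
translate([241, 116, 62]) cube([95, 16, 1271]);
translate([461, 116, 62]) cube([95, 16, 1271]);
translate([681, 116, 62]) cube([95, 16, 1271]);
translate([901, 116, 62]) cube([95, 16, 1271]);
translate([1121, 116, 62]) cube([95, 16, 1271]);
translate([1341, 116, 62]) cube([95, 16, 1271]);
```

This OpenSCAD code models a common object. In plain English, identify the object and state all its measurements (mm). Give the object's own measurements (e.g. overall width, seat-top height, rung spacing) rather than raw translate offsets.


A fence section. Two 116×116 mm posts, 1383 mm tall, stand on the floor with a clear span of 1450 mm between their inner faces. Two horizontal rails of 116×65 mm section span the gap between the posts with their undersides at z = 297 mm and z = 1168 mm, flush with the posts' −y face. 6 pickets, each 95 mm wide, 16 mm thick and 1271 mm tall, are fixed to the +y face of the rails with their bottoms at z = 62 mm, spaced across the span with a 125 mm gap after the −x post and between neighbouring pickets, with 130 mm left before the +x post.


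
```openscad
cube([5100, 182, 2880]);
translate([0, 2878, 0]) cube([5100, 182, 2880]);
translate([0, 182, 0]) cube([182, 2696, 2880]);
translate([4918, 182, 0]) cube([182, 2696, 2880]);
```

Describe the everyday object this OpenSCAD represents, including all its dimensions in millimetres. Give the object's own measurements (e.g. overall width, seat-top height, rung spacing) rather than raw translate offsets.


The wall frame of a small rectangular building: four walls, each 2880 mm tall and 182 mm thick, enclosing a footprint 5100 mm (x) by 3060 mm (y) outside-to-outside, with no floor or roof. The front and back walls (the −y and +y sides) span the full width; the two side walls fit between them.


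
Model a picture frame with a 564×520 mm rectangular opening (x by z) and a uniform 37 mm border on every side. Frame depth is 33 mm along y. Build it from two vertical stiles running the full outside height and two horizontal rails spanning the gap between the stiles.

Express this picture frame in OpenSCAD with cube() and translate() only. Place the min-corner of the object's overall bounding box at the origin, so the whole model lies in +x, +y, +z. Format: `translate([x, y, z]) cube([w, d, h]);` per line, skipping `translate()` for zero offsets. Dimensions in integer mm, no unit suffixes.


cube([37, 33, 594]);
translate([601, 0, 0]) cube([37, 33, 594]);
translate([37, 0, 0]) cube([564, 33, 37]);
translate([37, 0, 557]) cube([564, 33, 37]);


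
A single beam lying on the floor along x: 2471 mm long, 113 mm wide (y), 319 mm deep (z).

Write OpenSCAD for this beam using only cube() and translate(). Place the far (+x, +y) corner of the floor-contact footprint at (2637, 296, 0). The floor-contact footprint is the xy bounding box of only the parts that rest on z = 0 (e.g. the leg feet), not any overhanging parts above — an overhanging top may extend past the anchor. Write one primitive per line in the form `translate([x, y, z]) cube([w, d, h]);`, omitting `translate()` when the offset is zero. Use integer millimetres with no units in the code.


translate([166, 183, 0]) cube([2471, 113, 319]);


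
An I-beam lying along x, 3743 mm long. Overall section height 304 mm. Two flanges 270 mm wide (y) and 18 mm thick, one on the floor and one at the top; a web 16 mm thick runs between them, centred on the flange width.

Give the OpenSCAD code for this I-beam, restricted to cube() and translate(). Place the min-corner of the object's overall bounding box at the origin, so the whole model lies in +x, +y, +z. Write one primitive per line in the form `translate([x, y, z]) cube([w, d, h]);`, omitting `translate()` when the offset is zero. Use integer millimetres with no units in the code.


cube([3743, 270, 18]);
translate([0, 127, 18]) cube([3743, 16, 268]);
translate([0, 0, 286]) cube([3743, 270, 18]);


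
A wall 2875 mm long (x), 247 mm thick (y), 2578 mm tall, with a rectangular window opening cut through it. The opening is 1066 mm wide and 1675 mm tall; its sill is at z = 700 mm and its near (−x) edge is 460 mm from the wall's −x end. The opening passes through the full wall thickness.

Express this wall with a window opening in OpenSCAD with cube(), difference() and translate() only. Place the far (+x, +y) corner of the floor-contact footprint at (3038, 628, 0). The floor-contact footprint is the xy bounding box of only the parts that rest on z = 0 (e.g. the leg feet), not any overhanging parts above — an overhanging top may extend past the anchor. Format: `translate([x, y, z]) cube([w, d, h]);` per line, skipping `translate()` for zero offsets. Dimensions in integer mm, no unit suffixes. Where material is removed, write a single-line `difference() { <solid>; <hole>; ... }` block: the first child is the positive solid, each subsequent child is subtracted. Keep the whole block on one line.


difference() { translate([163, 381, 0]) cube([2875, 247, 2578]); translate([623, 381, 700]) cube([1066, 247, 1675]); }
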